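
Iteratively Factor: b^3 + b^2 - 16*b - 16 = (b + 1)*(b^2 - 16) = (b + 1)*(b + 4)*(b - 4)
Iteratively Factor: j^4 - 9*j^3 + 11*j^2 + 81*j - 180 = (j - 3)*(j^3 - 6*j^2 - 7*j + 60) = (j - 5)*(j - 3)*(j^2 - j - 12) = (j - 5)*(j - 3)*(j + 3)*(j - 4)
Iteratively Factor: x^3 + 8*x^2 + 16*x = (x + 4)*(x^2 + 4*x) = x*(x + 4)*(x + 4)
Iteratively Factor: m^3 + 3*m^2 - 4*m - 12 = (m + 2)*(m^2 + m - 6) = (m - 2)*(m + 2)*(m + 3)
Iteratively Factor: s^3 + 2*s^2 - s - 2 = (s + 2)*(s^2 - 1) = (s - 1)*(s + 2)*(s + 1)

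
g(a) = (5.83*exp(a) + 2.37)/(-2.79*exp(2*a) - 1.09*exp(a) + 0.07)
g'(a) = (5.83*exp(a) + 2.37)*(5.58*exp(2*a) + 1.09*exp(a))/(-2.79*exp(2*a) - 1.09*exp(a) + 0.07)^2 + 5.83*exp(a)/(-2.79*exp(2*a) - 1.09*exp(a) + 0.07)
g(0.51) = -1.27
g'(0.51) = 1.30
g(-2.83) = -671.75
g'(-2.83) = 13840.72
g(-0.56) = -3.90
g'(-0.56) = 4.23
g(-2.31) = -44.89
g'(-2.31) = 102.71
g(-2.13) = -30.96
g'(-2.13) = 58.19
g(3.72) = -0.05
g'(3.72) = 0.05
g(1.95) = -0.30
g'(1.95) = 0.30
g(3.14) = -0.09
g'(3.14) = 0.09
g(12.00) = 0.00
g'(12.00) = 0.00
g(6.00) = -0.00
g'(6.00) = 0.01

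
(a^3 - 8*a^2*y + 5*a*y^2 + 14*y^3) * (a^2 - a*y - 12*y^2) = a^5 - 9*a^4*y + a^3*y^2 + 105*a^2*y^3 - 74*a*y^4 - 168*y^5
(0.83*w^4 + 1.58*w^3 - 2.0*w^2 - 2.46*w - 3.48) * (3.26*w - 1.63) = 2.7058*w^5 + 3.7979*w^4 - 9.0954*w^3 - 4.7596*w^2 - 7.335*w + 5.6724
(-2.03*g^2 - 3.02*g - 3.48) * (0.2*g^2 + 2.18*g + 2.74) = -0.406*g^4 - 5.0294*g^3 - 12.8418*g^2 - 15.8612*g - 9.5352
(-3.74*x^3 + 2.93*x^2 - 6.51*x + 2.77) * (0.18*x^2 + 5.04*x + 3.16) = -0.6732*x^5 - 18.3222*x^4 + 1.777*x^3 - 23.053*x^2 - 6.6108*x + 8.7532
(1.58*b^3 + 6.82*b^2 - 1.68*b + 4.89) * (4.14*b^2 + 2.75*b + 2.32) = 6.5412*b^5 + 32.5798*b^4 + 15.4654*b^3 + 31.447*b^2 + 9.5499*b + 11.3448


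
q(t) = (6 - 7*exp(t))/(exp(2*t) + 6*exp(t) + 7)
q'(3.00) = 0.18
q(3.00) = -0.25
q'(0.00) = -0.46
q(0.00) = -0.07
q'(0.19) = -0.44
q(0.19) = -0.16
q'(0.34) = -0.41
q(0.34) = -0.22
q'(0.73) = -0.29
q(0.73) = -0.36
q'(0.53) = -0.36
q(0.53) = -0.29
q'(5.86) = 0.02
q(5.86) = -0.02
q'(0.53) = -0.36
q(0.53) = -0.29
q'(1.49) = -0.00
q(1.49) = -0.47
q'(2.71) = 0.19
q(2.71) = -0.31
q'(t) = (6 - 7*exp(t))*(-2*exp(2*t) - 6*exp(t))/(exp(2*t) + 6*exp(t) + 7)^2 - 7*exp(t)/(exp(2*t) + 6*exp(t) + 7) = (7*exp(2*t) - 12*exp(t) - 85)*exp(t)/(exp(4*t) + 12*exp(3*t) + 50*exp(2*t) + 84*exp(t) + 49)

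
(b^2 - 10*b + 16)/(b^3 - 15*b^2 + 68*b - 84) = (b - 8)/(b^2 - 13*b + 42)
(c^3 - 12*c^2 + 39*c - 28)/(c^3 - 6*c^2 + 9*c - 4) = (c - 7)/(c - 1)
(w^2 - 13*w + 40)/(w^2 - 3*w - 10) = (w - 8)/(w + 2)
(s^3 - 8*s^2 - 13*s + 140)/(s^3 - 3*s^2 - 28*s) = (s - 5)/s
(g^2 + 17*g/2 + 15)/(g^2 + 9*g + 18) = (g + 5/2)/(g + 3)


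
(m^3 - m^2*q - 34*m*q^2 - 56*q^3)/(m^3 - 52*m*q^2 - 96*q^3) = (-m^2 + 3*m*q + 28*q^2)/(-m^2 + 2*m*q + 48*q^2)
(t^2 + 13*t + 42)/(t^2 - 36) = (t + 7)/(t - 6)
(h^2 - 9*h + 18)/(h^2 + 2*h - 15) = (h - 6)/(h + 5)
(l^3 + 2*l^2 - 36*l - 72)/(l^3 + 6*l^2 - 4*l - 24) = (l - 6)/(l - 2)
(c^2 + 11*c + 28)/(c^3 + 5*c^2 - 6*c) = (c^2 + 11*c + 28)/(c*(c^2 + 5*c - 6))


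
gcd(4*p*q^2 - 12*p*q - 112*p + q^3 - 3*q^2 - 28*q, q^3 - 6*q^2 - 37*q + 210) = q - 7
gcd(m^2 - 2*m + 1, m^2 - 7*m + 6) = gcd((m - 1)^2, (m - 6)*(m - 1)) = m - 1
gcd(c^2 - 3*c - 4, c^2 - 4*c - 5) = c + 1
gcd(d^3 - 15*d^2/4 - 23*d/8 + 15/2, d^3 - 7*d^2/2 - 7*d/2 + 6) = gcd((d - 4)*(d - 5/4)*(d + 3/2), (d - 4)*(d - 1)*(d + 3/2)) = d^2 - 5*d/2 - 6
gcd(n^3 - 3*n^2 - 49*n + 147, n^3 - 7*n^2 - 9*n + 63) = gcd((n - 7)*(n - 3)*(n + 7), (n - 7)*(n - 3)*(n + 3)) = n^2 - 10*n + 21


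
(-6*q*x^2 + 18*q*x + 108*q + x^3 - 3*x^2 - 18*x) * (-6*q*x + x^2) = 36*q^2*x^3 - 108*q^2*x^2 - 648*q^2*x - 12*q*x^4 + 36*q*x^3 + 216*q*x^2 + x^5 - 3*x^4 - 18*x^3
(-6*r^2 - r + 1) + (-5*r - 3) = -6*r^2 - 6*r - 2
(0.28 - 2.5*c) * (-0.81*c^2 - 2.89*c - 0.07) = 2.025*c^3 + 6.9982*c^2 - 0.6342*c - 0.0196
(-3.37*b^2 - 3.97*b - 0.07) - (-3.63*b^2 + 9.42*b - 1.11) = 0.26*b^2 - 13.39*b + 1.04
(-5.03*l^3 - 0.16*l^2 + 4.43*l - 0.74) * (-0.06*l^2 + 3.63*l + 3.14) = 0.3018*l^5 - 18.2493*l^4 - 16.6408*l^3 + 15.6229*l^2 + 11.224*l - 2.3236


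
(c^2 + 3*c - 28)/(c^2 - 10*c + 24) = (c + 7)/(c - 6)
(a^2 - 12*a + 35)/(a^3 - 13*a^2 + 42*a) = (a - 5)/(a*(a - 6))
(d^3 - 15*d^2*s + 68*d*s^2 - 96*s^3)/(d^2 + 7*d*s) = (d^3 - 15*d^2*s + 68*d*s^2 - 96*s^3)/(d*(d + 7*s))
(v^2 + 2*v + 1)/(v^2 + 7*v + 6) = (v + 1)/(v + 6)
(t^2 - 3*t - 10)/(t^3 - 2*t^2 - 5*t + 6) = (t - 5)/(t^2 - 4*t + 3)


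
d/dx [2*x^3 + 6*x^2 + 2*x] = 6*x^2 + 12*x + 2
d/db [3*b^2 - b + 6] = 6*b - 1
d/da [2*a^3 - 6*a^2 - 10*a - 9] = 6*a^2 - 12*a - 10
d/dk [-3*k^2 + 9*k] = 9 - 6*k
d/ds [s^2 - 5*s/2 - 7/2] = 2*s - 5/2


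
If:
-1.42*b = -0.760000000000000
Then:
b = 0.54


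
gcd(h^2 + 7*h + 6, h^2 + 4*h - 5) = 1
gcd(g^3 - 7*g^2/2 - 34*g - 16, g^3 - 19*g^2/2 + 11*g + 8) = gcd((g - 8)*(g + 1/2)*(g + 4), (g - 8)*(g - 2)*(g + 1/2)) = g^2 - 15*g/2 - 4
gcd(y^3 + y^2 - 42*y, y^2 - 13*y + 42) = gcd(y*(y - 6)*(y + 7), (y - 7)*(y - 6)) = y - 6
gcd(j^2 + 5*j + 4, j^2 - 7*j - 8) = j + 1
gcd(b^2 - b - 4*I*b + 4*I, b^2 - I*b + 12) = b - 4*I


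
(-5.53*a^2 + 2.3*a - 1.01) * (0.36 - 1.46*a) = 8.0738*a^3 - 5.3488*a^2 + 2.3026*a - 0.3636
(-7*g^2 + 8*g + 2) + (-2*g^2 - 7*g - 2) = -9*g^2 + g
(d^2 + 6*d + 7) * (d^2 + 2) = d^4 + 6*d^3 + 9*d^2 + 12*d + 14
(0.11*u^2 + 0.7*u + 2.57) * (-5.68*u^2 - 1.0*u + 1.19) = -0.6248*u^4 - 4.086*u^3 - 15.1667*u^2 - 1.737*u + 3.0583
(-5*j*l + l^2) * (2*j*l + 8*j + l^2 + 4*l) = -10*j^2*l^2 - 40*j^2*l - 3*j*l^3 - 12*j*l^2 + l^4 + 4*l^3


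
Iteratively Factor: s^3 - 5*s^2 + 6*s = (s)*(s^2 - 5*s + 6) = s*(s - 2)*(s - 3)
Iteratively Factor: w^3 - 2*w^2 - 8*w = (w - 4)*(w^2 + 2*w) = (w - 4)*(w + 2)*(w)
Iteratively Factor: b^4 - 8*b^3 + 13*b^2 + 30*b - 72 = (b - 3)*(b^3 - 5*b^2 - 2*b + 24) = (b - 4)*(b - 3)*(b^2 - b - 6) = (b - 4)*(b - 3)*(b + 2)*(b - 3)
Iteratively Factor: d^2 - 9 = (d - 3)*(d + 3)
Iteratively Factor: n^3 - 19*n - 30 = (n + 3)*(n^2 - 3*n - 10) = (n - 5)*(n + 3)*(n + 2)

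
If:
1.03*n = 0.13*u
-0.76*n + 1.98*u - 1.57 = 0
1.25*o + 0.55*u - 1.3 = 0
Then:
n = 0.11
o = 0.67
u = 0.83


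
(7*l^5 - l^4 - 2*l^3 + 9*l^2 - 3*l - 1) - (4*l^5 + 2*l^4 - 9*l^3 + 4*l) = 3*l^5 - 3*l^4 + 7*l^3 + 9*l^2 - 7*l - 1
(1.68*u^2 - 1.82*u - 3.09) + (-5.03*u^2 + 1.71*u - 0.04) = -3.35*u^2 - 0.11*u - 3.13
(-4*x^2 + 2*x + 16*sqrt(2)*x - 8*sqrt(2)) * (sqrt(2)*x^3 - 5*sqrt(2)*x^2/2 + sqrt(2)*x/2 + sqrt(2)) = -4*sqrt(2)*x^5 + 12*sqrt(2)*x^4 + 32*x^4 - 96*x^3 - 7*sqrt(2)*x^3 - 3*sqrt(2)*x^2 + 56*x^2 + 2*sqrt(2)*x + 24*x - 16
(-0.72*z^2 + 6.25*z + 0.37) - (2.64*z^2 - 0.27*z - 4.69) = -3.36*z^2 + 6.52*z + 5.06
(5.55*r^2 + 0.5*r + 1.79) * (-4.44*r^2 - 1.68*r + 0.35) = -24.642*r^4 - 11.544*r^3 - 6.8451*r^2 - 2.8322*r + 0.6265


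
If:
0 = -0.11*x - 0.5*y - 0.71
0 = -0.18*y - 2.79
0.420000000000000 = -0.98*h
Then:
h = -0.43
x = 64.00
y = -15.50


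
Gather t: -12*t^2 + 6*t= -12*t^2 + 6*t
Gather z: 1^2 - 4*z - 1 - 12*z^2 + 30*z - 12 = -12*z^2 + 26*z - 12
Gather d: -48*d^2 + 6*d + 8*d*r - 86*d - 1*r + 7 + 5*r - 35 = -48*d^2 + d*(8*r - 80) + 4*r - 28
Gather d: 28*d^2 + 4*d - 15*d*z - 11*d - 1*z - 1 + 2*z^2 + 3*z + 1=28*d^2 + d*(-15*z - 7) + 2*z^2 + 2*z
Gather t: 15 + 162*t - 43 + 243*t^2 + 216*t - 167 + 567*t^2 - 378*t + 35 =810*t^2 - 160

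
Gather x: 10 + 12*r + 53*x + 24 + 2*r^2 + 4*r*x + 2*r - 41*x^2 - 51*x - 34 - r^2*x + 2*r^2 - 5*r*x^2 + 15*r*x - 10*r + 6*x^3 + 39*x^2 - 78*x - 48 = 4*r^2 + 4*r + 6*x^3 + x^2*(-5*r - 2) + x*(-r^2 + 19*r - 76) - 48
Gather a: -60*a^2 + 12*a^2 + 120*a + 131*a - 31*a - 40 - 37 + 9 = -48*a^2 + 220*a - 68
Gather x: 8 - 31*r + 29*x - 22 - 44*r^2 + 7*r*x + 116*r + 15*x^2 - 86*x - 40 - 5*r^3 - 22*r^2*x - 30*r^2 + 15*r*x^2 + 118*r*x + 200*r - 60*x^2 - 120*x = -5*r^3 - 74*r^2 + 285*r + x^2*(15*r - 45) + x*(-22*r^2 + 125*r - 177) - 54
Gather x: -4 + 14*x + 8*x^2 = 8*x^2 + 14*x - 4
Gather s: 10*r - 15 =10*r - 15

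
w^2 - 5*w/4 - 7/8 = (w - 7/4)*(w + 1/2)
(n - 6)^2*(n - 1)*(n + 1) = n^4 - 12*n^3 + 35*n^2 + 12*n - 36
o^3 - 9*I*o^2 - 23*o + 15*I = (o - 5*I)*(o - 3*I)*(o - I)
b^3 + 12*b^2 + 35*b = b*(b + 5)*(b + 7)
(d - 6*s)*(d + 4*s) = d^2 - 2*d*s - 24*s^2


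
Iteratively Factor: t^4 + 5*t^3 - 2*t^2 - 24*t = (t + 4)*(t^3 + t^2 - 6*t) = (t + 3)*(t + 4)*(t^2 - 2*t) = t*(t + 3)*(t + 4)*(t - 2)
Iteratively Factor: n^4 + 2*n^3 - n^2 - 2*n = (n + 2)*(n^3 - n) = (n + 1)*(n + 2)*(n^2 - n) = (n - 1)*(n + 1)*(n + 2)*(n)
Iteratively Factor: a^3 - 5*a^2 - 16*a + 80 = (a - 5)*(a^2 - 16) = (a - 5)*(a + 4)*(a - 4)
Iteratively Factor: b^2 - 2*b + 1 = (b - 1)*(b - 1)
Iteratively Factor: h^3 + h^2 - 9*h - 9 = (h - 3)*(h^2 + 4*h + 3) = (h - 3)*(h + 3)*(h + 1)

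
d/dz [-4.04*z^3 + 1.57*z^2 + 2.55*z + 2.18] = -12.12*z^2 + 3.14*z + 2.55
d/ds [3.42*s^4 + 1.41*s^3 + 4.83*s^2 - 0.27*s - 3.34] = 13.68*s^3 + 4.23*s^2 + 9.66*s - 0.27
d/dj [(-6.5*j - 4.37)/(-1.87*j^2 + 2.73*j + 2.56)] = (12.155*j^2 - 17.745*j - (3.74*j - 2.73)*(6.5*j + 4.37) - 16.64)/(-1.87*j^2 + 2.73*j + 2.56)^2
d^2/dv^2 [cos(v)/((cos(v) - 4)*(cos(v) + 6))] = (2*(1 - cos(v)^2)^2 - cos(v)^5 - 142*cos(v)^3 - 44*cos(v)^2 - 432*cos(v) + 94)/((cos(v) - 4)^3*(cos(v) + 6)^3)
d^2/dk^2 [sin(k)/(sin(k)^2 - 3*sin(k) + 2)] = (-(1 - cos(k)^2)^2 + 4*sin(k)*cos(k)^2 - 10*cos(k)^2 - 2)/((sin(k) - 2)^3*(sin(k) - 1)^2)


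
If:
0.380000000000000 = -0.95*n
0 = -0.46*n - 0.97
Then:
No Solution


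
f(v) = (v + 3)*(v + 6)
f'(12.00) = 33.00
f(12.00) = 270.00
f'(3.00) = 15.00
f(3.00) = 54.00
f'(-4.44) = 0.12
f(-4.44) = -2.25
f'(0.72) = 10.44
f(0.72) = 25.00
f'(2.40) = 13.80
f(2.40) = 45.36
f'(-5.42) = -1.84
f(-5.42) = -1.40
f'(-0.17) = 8.66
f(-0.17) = 16.50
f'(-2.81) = 3.38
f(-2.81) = 0.61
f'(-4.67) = -0.34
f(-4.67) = -2.22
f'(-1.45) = 6.10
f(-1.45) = 7.05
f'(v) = 2*v + 9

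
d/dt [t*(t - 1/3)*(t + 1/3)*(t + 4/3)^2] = 5*t^4 + 32*t^3/3 + 5*t^2 - 16*t/27 - 16/81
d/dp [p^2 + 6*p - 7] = 2*p + 6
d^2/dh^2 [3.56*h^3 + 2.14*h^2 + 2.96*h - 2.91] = 21.36*h + 4.28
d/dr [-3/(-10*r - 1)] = -30/(10*r + 1)^2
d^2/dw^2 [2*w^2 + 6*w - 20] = 4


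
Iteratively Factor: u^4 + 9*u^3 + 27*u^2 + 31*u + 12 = (u + 4)*(u^3 + 5*u^2 + 7*u + 3) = (u + 3)*(u + 4)*(u^2 + 2*u + 1) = (u + 1)*(u + 3)*(u + 4)*(u + 1)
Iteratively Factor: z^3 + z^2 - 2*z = (z)*(z^2 + z - 2) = z*(z - 1)*(z + 2)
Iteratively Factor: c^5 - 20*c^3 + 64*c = (c + 4)*(c^4 - 4*c^3 - 4*c^2 + 16*c) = (c - 4)*(c + 4)*(c^3 - 4*c) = (c - 4)*(c - 2)*(c + 4)*(c^2 + 2*c) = (c - 4)*(c - 2)*(c + 2)*(c + 4)*(c)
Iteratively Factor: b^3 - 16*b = (b)*(b^2 - 16) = b*(b + 4)*(b - 4)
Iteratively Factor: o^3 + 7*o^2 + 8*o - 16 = (o + 4)*(o^2 + 3*o - 4) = (o - 1)*(o + 4)*(o + 4)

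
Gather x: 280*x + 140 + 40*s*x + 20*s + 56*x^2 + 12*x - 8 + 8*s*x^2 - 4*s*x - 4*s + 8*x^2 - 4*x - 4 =16*s + x^2*(8*s + 64) + x*(36*s + 288) + 128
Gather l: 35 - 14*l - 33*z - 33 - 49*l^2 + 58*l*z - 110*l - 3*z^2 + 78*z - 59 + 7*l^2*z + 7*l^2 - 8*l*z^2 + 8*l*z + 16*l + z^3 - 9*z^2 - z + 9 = l^2*(7*z - 42) + l*(-8*z^2 + 66*z - 108) + z^3 - 12*z^2 + 44*z - 48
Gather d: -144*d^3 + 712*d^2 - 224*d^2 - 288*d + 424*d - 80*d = -144*d^3 + 488*d^2 + 56*d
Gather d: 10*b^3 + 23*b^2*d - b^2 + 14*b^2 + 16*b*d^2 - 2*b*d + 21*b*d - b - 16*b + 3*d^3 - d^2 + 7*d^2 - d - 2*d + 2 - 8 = 10*b^3 + 13*b^2 - 17*b + 3*d^3 + d^2*(16*b + 6) + d*(23*b^2 + 19*b - 3) - 6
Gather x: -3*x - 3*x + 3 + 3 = 6 - 6*x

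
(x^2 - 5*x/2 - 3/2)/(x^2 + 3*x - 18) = (x + 1/2)/(x + 6)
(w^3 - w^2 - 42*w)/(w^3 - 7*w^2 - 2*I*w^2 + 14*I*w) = (w + 6)/(w - 2*I)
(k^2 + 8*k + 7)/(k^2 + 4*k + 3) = (k + 7)/(k + 3)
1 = 1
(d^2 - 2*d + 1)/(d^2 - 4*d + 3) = (d - 1)/(d - 3)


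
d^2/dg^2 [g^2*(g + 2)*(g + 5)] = 12*g^2 + 42*g + 20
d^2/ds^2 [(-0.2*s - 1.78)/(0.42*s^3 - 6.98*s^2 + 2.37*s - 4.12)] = (-0.21168*s^5 - 0.249984*s^4 + 64.401968*s^3 - 535.117704*s^2 + 192.703416*s + 78.475132)/(0.074088*s^9 - 3.693816*s^8 + 62.641908*s^7 - 383.936048*s^6 + 425.94849*s^5 - 744.408318*s^4 + 443.632869*s^3 - 424.86882*s^2 + 120.687984*s - 69.934528)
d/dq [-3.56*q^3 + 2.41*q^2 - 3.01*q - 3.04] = -10.68*q^2 + 4.82*q - 3.01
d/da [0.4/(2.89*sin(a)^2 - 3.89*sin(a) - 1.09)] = (1.556 - 2.312*sin(a))*cos(a)/(-2.89*sin(a)^2 + 3.89*sin(a) + 1.09)^2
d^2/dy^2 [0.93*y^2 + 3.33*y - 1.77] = 1.86000000000000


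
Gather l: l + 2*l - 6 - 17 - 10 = 3*l - 33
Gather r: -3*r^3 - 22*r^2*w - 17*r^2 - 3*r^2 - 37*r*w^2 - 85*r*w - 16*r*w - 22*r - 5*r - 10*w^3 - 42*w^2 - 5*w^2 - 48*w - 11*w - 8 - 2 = -3*r^3 + r^2*(-22*w - 20) + r*(-37*w^2 - 101*w - 27) - 10*w^3 - 47*w^2 - 59*w - 10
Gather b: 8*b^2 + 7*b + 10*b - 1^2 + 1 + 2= 8*b^2 + 17*b + 2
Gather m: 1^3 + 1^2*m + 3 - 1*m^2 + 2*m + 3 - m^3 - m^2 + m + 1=-m^3 - 2*m^2 + 4*m + 8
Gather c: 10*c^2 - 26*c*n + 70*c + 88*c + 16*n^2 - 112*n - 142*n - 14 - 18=10*c^2 + c*(158 - 26*n) + 16*n^2 - 254*n - 32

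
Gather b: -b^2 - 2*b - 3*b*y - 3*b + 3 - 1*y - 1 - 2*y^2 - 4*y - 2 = -b^2 + b*(-3*y - 5) - 2*y^2 - 5*y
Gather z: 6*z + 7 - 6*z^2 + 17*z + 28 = -6*z^2 + 23*z + 35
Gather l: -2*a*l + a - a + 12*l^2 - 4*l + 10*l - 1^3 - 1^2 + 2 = 12*l^2 + l*(6 - 2*a)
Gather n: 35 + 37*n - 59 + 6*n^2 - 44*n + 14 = 6*n^2 - 7*n - 10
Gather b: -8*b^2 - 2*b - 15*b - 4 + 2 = -8*b^2 - 17*b - 2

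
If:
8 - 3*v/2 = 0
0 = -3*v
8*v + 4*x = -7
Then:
No Solution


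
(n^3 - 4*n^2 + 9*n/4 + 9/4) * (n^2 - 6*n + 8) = n^5 - 10*n^4 + 137*n^3/4 - 173*n^2/4 + 9*n/2 + 18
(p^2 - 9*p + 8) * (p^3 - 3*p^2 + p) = p^5 - 12*p^4 + 36*p^3 - 33*p^2 + 8*p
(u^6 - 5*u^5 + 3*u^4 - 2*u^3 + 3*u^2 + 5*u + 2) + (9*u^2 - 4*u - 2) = u^6 - 5*u^5 + 3*u^4 - 2*u^3 + 12*u^2 + u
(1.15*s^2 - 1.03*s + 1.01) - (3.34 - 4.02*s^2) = 5.17*s^2 - 1.03*s - 2.33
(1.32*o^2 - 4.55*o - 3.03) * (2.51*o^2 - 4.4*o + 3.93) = 3.3132*o^4 - 17.2285*o^3 + 17.6023*o^2 - 4.5495*o - 11.9079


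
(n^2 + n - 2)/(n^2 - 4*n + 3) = (n + 2)/(n - 3)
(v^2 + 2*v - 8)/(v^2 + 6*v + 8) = (v - 2)/(v + 2)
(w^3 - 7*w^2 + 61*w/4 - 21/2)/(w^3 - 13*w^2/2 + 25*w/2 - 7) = (w - 3/2)/(w - 1)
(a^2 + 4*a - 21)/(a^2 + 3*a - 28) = (a - 3)/(a - 4)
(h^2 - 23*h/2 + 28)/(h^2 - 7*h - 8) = (h - 7/2)/(h + 1)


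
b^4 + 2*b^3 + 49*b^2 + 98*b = b*(b + 2)*(b - 7*I)*(b + 7*I)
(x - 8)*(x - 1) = x^2 - 9*x + 8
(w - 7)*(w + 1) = w^2 - 6*w - 7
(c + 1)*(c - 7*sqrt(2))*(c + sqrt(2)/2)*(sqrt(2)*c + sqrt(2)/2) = sqrt(2)*c^4 - 13*c^3 + 3*sqrt(2)*c^3/2 - 39*c^2/2 - 13*sqrt(2)*c^2/2 - 21*sqrt(2)*c/2 - 13*c/2 - 7*sqrt(2)/2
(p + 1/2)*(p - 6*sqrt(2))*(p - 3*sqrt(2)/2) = p^3 - 15*sqrt(2)*p^2/2 + p^2/2 - 15*sqrt(2)*p/4 + 18*p + 9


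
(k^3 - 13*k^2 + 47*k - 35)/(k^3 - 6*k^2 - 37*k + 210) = (k - 1)/(k + 6)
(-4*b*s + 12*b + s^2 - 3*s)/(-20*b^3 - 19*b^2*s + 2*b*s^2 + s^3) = (s - 3)/(5*b^2 + 6*b*s + s^2)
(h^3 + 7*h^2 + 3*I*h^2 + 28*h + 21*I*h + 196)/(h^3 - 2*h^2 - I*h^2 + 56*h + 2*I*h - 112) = (h^2 + h*(7 - 4*I) - 28*I)/(h^2 + h*(-2 - 8*I) + 16*I)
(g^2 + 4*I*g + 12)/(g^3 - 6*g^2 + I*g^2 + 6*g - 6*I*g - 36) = (g + 6*I)/(g^2 + 3*g*(-2 + I) - 18*I)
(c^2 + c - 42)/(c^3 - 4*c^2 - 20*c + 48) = (c + 7)/(c^2 + 2*c - 8)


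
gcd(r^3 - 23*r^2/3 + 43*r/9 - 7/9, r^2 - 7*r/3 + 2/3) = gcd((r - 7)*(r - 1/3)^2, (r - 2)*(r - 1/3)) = r - 1/3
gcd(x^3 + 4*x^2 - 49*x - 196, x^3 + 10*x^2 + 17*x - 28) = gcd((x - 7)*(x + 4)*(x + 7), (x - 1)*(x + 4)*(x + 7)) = x^2 + 11*x + 28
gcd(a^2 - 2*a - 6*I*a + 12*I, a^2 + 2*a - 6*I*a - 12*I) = a - 6*I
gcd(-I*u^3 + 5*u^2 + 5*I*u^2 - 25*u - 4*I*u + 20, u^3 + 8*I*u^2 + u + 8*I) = 1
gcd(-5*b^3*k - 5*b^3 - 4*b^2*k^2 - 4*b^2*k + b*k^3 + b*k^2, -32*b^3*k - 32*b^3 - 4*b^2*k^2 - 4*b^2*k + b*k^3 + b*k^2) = b*k + b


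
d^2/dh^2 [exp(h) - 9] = exp(h)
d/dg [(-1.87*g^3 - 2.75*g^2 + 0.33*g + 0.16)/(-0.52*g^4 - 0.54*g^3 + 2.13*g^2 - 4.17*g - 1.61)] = (-0.9724*g^6 - 2.86*g^5 - 4.9533*g^4 + 16.285*g^3 + 20.0559*g^2 + 8.1734*g + 0.1359)/(0.2704*g^8 + 0.5616*g^7 - 1.9236*g^6 + 2.0364*g^5 + 10.7149*g^4 - 16.0254*g^3 + 10.5303*g^2 + 13.4274*g + 2.5921)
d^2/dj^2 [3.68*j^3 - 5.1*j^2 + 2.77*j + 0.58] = 22.08*j - 10.2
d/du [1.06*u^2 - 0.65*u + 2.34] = 2.12*u - 0.65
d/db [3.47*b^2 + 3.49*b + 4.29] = 6.94*b + 3.49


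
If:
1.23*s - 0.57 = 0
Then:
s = 0.46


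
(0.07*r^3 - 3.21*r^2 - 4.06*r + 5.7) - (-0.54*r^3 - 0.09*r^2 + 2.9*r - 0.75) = 0.61*r^3 - 3.12*r^2 - 6.96*r + 6.45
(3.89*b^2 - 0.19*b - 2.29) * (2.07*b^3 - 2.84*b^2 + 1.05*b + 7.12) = 8.0523*b^5 - 11.4409*b^4 - 0.116199999999999*b^3 + 34.0009*b^2 - 3.7573*b - 16.3048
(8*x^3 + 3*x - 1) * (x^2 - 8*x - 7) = 8*x^5 - 64*x^4 - 53*x^3 - 25*x^2 - 13*x + 7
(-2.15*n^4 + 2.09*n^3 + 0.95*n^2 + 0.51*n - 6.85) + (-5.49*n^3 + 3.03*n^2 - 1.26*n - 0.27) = -2.15*n^4 - 3.4*n^3 + 3.98*n^2 - 0.75*n - 7.12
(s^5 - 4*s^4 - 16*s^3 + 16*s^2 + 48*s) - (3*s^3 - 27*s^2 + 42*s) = s^5 - 4*s^4 - 19*s^3 + 43*s^2 + 6*s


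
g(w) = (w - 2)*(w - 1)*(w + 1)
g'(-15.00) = 734.00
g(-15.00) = -3808.00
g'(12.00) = 383.00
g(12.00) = 1430.00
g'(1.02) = -1.96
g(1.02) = -0.04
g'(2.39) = 6.58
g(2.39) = 1.84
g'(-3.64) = 53.31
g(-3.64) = -69.09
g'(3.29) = 18.31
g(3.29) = 12.67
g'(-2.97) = 37.34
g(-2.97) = -38.87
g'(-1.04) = 6.40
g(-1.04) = -0.25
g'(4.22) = 35.55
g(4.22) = 37.31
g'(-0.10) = -0.57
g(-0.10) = 2.08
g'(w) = (w - 2)*(w - 1) + (w - 2)*(w + 1) + (w - 1)*(w + 1)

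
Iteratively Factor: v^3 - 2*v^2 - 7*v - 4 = (v - 4)*(v^2 + 2*v + 1) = (v - 4)*(v + 1)*(v + 1)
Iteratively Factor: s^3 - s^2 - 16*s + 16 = (s - 4)*(s^2 + 3*s - 4) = (s - 4)*(s + 4)*(s - 1)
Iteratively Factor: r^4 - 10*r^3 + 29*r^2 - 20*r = (r - 5)*(r^3 - 5*r^2 + 4*r) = (r - 5)*(r - 4)*(r^2 - r) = (r - 5)*(r - 4)*(r - 1)*(r)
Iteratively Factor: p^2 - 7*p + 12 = (p - 4)*(p - 3)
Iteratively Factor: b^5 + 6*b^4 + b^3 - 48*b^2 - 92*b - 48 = (b + 1)*(b^4 + 5*b^3 - 4*b^2 - 44*b - 48) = (b + 1)*(b + 2)*(b^3 + 3*b^2 - 10*b - 24) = (b + 1)*(b + 2)^2*(b^2 + b - 12) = (b - 3)*(b + 1)*(b + 2)^2*(b + 4)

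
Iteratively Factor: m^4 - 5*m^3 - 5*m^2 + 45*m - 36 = (m + 3)*(m^3 - 8*m^2 + 19*m - 12) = (m - 3)*(m + 3)*(m^2 - 5*m + 4) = (m - 4)*(m - 3)*(m + 3)*(m - 1)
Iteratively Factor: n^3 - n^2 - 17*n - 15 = (n + 1)*(n^2 - 2*n - 15) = (n - 5)*(n + 1)*(n + 3)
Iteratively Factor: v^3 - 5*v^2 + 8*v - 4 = (v - 1)*(v^2 - 4*v + 4) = (v - 2)*(v - 1)*(v - 2)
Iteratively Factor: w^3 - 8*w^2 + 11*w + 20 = (w + 1)*(w^2 - 9*w + 20) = (w - 5)*(w + 1)*(w - 4)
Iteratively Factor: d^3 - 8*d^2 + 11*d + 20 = (d - 4)*(d^2 - 4*d - 5) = (d - 4)*(d + 1)*(d - 5)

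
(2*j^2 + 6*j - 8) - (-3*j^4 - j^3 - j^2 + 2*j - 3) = 3*j^4 + j^3 + 3*j^2 + 4*j - 5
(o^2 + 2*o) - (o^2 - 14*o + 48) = 16*o - 48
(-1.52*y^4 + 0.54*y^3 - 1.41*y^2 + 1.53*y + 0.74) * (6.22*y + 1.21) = -9.4544*y^5 + 1.5196*y^4 - 8.1168*y^3 + 7.8105*y^2 + 6.4541*y + 0.8954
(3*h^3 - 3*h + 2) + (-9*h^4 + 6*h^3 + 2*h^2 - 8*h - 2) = -9*h^4 + 9*h^3 + 2*h^2 - 11*h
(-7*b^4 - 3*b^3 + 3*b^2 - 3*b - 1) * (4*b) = -28*b^5 - 12*b^4 + 12*b^3 - 12*b^2 - 4*b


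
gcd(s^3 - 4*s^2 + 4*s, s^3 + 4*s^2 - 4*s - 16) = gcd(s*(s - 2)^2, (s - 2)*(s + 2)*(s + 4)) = s - 2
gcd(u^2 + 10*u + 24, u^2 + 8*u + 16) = u + 4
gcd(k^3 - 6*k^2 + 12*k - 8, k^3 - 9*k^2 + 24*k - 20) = k^2 - 4*k + 4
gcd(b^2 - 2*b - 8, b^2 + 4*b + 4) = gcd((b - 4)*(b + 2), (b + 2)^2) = b + 2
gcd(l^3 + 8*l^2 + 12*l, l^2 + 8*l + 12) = l^2 + 8*l + 12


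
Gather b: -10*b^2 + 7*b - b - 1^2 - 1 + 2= -10*b^2 + 6*b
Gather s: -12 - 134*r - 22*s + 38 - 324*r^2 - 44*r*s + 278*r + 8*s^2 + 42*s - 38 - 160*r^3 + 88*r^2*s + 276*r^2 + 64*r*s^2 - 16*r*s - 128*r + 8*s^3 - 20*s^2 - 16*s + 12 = -160*r^3 - 48*r^2 + 16*r + 8*s^3 + s^2*(64*r - 12) + s*(88*r^2 - 60*r + 4)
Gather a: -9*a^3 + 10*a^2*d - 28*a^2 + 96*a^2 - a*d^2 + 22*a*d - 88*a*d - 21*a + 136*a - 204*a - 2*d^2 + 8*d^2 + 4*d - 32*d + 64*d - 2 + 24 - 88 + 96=-9*a^3 + a^2*(10*d + 68) + a*(-d^2 - 66*d - 89) + 6*d^2 + 36*d + 30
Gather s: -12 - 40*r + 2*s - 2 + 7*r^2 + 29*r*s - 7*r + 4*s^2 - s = 7*r^2 - 47*r + 4*s^2 + s*(29*r + 1) - 14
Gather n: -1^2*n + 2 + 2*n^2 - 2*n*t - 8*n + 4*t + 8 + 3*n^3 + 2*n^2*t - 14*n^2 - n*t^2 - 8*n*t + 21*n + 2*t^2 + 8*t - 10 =3*n^3 + n^2*(2*t - 12) + n*(-t^2 - 10*t + 12) + 2*t^2 + 12*t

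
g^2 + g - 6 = (g - 2)*(g + 3)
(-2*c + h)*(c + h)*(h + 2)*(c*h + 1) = -2*c^3*h^2 - 4*c^3*h - c^2*h^3 - 2*c^2*h^2 - 2*c^2*h - 4*c^2 + c*h^4 + 2*c*h^3 - c*h^2 - 2*c*h + h^3 + 2*h^2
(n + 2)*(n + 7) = n^2 + 9*n + 14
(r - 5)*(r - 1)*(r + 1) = r^3 - 5*r^2 - r + 5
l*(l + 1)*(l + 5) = l^3 + 6*l^2 + 5*l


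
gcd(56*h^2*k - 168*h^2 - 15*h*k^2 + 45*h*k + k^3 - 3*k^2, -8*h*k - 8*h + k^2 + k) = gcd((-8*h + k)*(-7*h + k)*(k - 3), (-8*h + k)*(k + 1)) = 8*h - k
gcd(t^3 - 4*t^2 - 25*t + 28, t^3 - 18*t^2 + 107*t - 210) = t - 7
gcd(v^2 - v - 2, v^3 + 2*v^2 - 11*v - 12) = v + 1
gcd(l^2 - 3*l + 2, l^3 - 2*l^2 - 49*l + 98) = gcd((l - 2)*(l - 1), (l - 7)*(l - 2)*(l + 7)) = l - 2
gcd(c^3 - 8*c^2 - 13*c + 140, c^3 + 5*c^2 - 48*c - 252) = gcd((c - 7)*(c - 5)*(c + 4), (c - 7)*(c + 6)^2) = c - 7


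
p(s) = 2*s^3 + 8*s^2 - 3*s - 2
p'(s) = 6*s^2 + 16*s - 3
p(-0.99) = 6.87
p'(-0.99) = -12.96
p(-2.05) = 20.54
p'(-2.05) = -10.58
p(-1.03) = 7.39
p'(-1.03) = -13.11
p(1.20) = 9.38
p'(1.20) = 24.84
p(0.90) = 3.24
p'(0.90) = 16.26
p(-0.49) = 1.16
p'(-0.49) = -9.40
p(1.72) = 26.68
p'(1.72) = 42.27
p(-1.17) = 9.26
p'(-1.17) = -13.51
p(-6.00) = -128.00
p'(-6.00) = 117.00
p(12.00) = 4570.00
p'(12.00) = 1053.00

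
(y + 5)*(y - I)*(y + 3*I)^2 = y^4 + 5*y^3 + 5*I*y^3 - 3*y^2 + 25*I*y^2 - 15*y + 9*I*y + 45*I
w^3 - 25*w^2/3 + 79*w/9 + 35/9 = (w - 7)*(w - 5/3)*(w + 1/3)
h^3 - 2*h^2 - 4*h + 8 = (h - 2)^2*(h + 2)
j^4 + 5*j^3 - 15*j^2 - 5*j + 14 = (j - 2)*(j - 1)*(j + 1)*(j + 7)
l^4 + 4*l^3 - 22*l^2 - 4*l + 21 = (l - 3)*(l - 1)*(l + 1)*(l + 7)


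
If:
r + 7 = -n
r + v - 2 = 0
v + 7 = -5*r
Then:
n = -19/4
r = -9/4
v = 17/4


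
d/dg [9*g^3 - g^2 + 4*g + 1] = 27*g^2 - 2*g + 4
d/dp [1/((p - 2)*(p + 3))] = (-2*p - 1)/(p^4 + 2*p^3 - 11*p^2 - 12*p + 36)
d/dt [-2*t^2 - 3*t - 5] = -4*t - 3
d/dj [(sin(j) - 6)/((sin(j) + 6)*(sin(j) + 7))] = (12*sin(j) + cos(j)^2 + 119)*cos(j)/((sin(j) + 6)^2*(sin(j) + 7)^2)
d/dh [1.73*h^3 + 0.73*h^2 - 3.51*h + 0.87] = 5.19*h^2 + 1.46*h - 3.51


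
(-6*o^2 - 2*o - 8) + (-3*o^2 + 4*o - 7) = -9*o^2 + 2*o - 15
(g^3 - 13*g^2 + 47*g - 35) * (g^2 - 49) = g^5 - 13*g^4 - 2*g^3 + 602*g^2 - 2303*g + 1715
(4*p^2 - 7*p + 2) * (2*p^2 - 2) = 8*p^4 - 14*p^3 - 4*p^2 + 14*p - 4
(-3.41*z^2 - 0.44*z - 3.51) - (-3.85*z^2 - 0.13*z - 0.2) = 0.44*z^2 - 0.31*z - 3.31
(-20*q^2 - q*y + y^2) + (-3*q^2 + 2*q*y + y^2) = -23*q^2 + q*y + 2*y^2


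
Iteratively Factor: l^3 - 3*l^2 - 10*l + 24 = (l - 2)*(l^2 - l - 12) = (l - 2)*(l + 3)*(l - 4)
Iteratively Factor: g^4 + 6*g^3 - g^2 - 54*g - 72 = (g - 3)*(g^3 + 9*g^2 + 26*g + 24) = (g - 3)*(g + 3)*(g^2 + 6*g + 8) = (g - 3)*(g + 2)*(g + 3)*(g + 4)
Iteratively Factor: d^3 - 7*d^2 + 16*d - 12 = (d - 3)*(d^2 - 4*d + 4) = (d - 3)*(d - 2)*(d - 2)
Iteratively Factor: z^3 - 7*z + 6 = (z - 1)*(z^2 + z - 6) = (z - 1)*(z + 3)*(z - 2)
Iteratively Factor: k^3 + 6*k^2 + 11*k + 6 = (k + 1)*(k^2 + 5*k + 6) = (k + 1)*(k + 3)*(k + 2)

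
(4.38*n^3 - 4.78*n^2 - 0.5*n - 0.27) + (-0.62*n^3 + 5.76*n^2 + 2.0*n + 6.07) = 3.76*n^3 + 0.98*n^2 + 1.5*n + 5.8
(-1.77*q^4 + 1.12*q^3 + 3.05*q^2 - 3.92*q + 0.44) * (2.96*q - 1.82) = -5.2392*q^5 + 6.5366*q^4 + 6.9896*q^3 - 17.1542*q^2 + 8.4368*q - 0.8008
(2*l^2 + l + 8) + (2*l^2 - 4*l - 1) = 4*l^2 - 3*l + 7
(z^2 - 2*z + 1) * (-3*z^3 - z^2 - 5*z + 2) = -3*z^5 + 5*z^4 - 6*z^3 + 11*z^2 - 9*z + 2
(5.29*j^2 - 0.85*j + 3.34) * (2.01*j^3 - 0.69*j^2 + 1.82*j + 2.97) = 10.6329*j^5 - 5.3586*j^4 + 16.9277*j^3 + 11.8597*j^2 + 3.5543*j + 9.9198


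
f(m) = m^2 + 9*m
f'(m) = 2*m + 9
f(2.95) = 35.25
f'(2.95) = 14.90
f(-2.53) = -16.37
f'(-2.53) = 3.94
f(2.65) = 30.87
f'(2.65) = 14.30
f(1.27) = 13.04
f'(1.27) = 11.54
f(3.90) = 50.31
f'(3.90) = 16.80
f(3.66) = 46.34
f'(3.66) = 16.32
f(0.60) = 5.76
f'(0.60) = 10.20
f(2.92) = 34.81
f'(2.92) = 14.84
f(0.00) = 0.00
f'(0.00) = 9.00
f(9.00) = 162.00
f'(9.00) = 27.00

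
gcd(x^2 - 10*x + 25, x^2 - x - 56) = 1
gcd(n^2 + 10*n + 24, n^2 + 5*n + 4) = n + 4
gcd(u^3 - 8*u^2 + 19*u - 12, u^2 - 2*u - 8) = u - 4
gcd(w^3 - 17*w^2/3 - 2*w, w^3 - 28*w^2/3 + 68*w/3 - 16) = w - 6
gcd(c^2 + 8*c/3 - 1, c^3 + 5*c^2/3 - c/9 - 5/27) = c - 1/3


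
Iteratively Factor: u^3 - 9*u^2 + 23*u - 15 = (u - 3)*(u^2 - 6*u + 5) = (u - 5)*(u - 3)*(u - 1)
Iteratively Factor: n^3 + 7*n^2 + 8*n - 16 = (n + 4)*(n^2 + 3*n - 4) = (n - 1)*(n + 4)*(n + 4)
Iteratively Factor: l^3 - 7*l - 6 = (l + 1)*(l^2 - l - 6) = (l + 1)*(l + 2)*(l - 3)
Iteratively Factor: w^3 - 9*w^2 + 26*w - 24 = (w - 4)*(w^2 - 5*w + 6) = (w - 4)*(w - 2)*(w - 3)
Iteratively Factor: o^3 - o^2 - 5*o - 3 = (o - 3)*(o^2 + 2*o + 1) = (o - 3)*(o + 1)*(o + 1)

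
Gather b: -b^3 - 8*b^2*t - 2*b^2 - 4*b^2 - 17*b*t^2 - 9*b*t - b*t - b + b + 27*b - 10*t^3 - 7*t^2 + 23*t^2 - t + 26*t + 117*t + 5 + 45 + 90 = -b^3 + b^2*(-8*t - 6) + b*(-17*t^2 - 10*t + 27) - 10*t^3 + 16*t^2 + 142*t + 140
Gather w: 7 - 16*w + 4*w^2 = 4*w^2 - 16*w + 7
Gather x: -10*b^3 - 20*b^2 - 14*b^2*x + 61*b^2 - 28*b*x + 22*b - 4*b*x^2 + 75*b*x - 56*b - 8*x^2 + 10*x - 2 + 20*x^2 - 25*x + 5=-10*b^3 + 41*b^2 - 34*b + x^2*(12 - 4*b) + x*(-14*b^2 + 47*b - 15) + 3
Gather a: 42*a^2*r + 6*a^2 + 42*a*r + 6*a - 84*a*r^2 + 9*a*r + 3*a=a^2*(42*r + 6) + a*(-84*r^2 + 51*r + 9)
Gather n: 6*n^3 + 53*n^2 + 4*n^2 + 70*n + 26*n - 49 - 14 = 6*n^3 + 57*n^2 + 96*n - 63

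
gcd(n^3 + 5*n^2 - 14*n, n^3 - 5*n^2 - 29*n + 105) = 1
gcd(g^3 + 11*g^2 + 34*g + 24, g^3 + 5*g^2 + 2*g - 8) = g + 4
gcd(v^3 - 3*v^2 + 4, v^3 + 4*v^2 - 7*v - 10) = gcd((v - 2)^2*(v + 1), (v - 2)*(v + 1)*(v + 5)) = v^2 - v - 2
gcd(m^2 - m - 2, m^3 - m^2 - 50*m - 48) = m + 1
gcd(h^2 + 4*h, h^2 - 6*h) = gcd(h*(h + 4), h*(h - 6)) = h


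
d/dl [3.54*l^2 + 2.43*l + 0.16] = 7.08*l + 2.43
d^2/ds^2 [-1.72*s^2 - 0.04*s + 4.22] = -3.44000000000000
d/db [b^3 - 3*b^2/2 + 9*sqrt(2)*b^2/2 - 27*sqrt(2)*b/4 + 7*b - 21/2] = 3*b^2 - 3*b + 9*sqrt(2)*b - 27*sqrt(2)/4 + 7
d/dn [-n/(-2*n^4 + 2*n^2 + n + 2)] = (2*n^4 - 2*n^2 + n*(-8*n^3 + 4*n + 1) - n - 2)/(-2*n^4 + 2*n^2 + n + 2)^2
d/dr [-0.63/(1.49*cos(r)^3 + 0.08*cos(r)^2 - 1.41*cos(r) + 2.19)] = (-2.8161*cos(r)^2 - 0.1008*cos(r) + 0.8883)*sin(r)/(1.49*cos(r)^3 + 0.08*cos(r)^2 - 1.41*cos(r) + 2.19)^2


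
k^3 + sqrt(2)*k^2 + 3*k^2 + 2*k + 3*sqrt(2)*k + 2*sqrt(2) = (k + 1)*(k + 2)*(k + sqrt(2))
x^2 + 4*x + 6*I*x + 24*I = (x + 4)*(x + 6*I)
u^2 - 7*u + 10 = (u - 5)*(u - 2)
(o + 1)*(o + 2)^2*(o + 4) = o^4 + 9*o^3 + 28*o^2 + 36*o + 16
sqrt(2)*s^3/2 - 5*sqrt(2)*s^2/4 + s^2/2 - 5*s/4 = s*(s - 5/2)*(sqrt(2)*s/2 + 1/2)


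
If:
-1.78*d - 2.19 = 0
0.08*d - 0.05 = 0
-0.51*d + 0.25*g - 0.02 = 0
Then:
No Solution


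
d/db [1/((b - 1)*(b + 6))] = (-2*b - 5)/(b^4 + 10*b^3 + 13*b^2 - 60*b + 36)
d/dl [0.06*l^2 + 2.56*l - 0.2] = 0.12*l + 2.56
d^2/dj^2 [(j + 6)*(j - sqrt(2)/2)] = 2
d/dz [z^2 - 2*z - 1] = 2*z - 2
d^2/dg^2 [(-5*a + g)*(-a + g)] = 2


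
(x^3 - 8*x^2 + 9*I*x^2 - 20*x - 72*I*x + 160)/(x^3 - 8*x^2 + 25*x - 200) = (x + 4*I)/(x - 5*I)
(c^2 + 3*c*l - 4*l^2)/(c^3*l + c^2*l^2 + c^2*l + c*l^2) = (c^2 + 3*c*l - 4*l^2)/(c*l*(c^2 + c*l + c + l))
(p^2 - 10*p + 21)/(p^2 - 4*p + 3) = (p - 7)/(p - 1)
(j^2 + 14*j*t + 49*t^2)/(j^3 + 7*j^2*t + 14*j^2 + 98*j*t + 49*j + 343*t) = (j + 7*t)/(j^2 + 14*j + 49)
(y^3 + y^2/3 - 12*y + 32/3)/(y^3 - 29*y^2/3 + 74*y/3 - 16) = (y + 4)/(y - 6)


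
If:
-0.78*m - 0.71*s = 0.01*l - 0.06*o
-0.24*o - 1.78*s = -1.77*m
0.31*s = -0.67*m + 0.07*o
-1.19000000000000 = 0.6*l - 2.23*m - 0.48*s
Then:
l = -1.54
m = 0.12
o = 1.09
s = -0.02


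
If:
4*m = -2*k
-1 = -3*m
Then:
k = -2/3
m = 1/3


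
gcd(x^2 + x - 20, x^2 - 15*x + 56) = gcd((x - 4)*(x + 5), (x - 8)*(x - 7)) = 1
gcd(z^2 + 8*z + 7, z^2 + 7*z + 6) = z + 1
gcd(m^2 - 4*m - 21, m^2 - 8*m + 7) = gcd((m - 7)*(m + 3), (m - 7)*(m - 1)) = m - 7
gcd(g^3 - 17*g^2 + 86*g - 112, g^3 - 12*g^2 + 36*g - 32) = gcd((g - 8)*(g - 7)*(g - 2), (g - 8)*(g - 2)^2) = g^2 - 10*g + 16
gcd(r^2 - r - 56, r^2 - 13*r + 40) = r - 8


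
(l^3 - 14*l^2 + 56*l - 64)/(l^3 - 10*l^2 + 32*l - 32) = (l - 8)/(l - 4)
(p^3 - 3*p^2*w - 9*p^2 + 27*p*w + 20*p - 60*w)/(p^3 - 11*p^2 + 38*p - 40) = (p - 3*w)/(p - 2)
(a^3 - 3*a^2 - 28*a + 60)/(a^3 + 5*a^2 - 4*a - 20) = (a - 6)/(a + 2)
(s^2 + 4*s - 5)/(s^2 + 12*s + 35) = (s - 1)/(s + 7)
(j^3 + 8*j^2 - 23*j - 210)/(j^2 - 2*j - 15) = (j^2 + 13*j + 42)/(j + 3)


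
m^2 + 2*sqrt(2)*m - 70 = (m - 5*sqrt(2))*(m + 7*sqrt(2))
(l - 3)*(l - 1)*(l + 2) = l^3 - 2*l^2 - 5*l + 6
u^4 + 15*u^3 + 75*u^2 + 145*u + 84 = (u + 1)*(u + 3)*(u + 4)*(u + 7)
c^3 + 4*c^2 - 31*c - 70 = (c - 5)*(c + 2)*(c + 7)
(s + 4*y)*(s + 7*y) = s^2 + 11*s*y + 28*y^2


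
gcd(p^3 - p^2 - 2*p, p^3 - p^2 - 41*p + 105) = 1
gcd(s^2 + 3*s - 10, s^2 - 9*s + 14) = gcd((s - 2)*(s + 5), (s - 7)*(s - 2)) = s - 2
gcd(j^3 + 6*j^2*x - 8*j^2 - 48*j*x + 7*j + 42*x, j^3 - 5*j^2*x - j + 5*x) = j - 1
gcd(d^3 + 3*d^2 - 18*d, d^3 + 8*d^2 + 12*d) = d^2 + 6*d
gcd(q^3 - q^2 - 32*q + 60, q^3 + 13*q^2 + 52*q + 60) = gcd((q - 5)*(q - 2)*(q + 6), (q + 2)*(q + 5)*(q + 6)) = q + 6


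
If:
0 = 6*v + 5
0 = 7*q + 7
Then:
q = -1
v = -5/6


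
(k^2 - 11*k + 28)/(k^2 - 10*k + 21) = (k - 4)/(k - 3)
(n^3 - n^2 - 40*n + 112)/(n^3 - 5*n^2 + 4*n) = (n^2 + 3*n - 28)/(n*(n - 1))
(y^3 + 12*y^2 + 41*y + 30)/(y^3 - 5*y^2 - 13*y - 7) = (y^2 + 11*y + 30)/(y^2 - 6*y - 7)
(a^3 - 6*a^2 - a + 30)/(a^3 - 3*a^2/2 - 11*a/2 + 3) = 2*(a - 5)/(2*a - 1)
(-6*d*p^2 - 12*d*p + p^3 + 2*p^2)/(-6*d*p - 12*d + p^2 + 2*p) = p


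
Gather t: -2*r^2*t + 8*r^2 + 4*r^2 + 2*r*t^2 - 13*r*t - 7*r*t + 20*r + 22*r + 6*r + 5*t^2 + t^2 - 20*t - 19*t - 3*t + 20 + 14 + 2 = 12*r^2 + 48*r + t^2*(2*r + 6) + t*(-2*r^2 - 20*r - 42) + 36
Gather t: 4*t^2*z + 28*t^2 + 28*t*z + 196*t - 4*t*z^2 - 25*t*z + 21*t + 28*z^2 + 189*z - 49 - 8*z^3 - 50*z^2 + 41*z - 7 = t^2*(4*z + 28) + t*(-4*z^2 + 3*z + 217) - 8*z^3 - 22*z^2 + 230*z - 56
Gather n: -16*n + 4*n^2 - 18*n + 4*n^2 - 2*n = 8*n^2 - 36*n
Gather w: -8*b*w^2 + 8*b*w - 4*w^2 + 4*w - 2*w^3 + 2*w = -2*w^3 + w^2*(-8*b - 4) + w*(8*b + 6)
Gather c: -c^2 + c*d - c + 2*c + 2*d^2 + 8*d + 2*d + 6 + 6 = -c^2 + c*(d + 1) + 2*d^2 + 10*d + 12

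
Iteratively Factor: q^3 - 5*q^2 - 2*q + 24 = (q + 2)*(q^2 - 7*q + 12) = (q - 3)*(q + 2)*(q - 4)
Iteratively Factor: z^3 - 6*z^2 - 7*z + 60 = (z - 4)*(z^2 - 2*z - 15) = (z - 5)*(z - 4)*(z + 3)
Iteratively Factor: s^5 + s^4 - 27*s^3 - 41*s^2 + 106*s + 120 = (s + 1)*(s^4 - 27*s^2 - 14*s + 120) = (s - 2)*(s + 1)*(s^3 + 2*s^2 - 23*s - 60) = (s - 5)*(s - 2)*(s + 1)*(s^2 + 7*s + 12) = (s - 5)*(s - 2)*(s + 1)*(s + 3)*(s + 4)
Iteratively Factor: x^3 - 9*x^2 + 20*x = (x)*(x^2 - 9*x + 20) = x*(x - 4)*(x - 5)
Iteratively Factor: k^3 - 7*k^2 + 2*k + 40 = (k - 4)*(k^2 - 3*k - 10) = (k - 5)*(k - 4)*(k + 2)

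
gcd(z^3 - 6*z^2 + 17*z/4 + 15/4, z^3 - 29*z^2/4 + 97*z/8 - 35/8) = z - 5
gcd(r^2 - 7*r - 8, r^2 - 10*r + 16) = r - 8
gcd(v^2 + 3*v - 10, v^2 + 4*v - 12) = v - 2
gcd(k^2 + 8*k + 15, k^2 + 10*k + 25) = k + 5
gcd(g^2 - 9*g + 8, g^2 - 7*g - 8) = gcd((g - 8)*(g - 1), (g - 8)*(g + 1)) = g - 8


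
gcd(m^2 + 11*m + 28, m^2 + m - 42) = m + 7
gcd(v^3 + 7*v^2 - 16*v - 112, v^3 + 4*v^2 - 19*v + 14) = v + 7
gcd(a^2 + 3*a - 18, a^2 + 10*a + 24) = a + 6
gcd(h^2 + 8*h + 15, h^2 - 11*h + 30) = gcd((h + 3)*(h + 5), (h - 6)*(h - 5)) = 1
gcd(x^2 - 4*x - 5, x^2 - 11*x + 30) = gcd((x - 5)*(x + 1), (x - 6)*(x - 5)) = x - 5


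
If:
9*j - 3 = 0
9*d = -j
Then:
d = -1/27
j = 1/3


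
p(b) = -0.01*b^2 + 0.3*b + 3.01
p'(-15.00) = 0.60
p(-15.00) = -3.74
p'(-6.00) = 0.42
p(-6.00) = 0.85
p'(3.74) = 0.23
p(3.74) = 3.99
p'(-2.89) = 0.36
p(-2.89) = 2.06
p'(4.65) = 0.21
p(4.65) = 4.19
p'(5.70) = 0.19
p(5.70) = 4.40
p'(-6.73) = 0.43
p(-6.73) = 0.54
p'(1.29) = 0.27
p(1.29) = 3.38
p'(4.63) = 0.21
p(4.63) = 4.18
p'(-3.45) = 0.37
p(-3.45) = 1.86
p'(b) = 0.3 - 0.02*b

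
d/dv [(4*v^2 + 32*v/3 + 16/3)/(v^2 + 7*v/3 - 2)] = 4*(-3*v^2 - 60*v - 76)/(9*v^4 + 42*v^3 + 13*v^2 - 84*v + 36)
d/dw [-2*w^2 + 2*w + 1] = 2 - 4*w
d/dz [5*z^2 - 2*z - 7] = 10*z - 2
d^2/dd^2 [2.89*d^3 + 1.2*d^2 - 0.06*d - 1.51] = 17.34*d + 2.4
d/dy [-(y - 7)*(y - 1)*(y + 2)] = -3*y^2 + 12*y + 9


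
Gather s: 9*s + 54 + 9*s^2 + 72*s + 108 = 9*s^2 + 81*s + 162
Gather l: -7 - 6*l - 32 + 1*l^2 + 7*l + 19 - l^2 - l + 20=0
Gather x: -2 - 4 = -6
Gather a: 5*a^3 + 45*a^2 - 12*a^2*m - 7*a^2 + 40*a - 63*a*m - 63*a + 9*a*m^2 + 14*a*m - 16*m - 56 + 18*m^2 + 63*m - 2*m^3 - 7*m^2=5*a^3 + a^2*(38 - 12*m) + a*(9*m^2 - 49*m - 23) - 2*m^3 + 11*m^2 + 47*m - 56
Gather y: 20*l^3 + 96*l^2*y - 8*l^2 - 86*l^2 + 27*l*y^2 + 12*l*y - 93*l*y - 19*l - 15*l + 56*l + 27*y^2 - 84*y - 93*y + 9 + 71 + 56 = 20*l^3 - 94*l^2 + 22*l + y^2*(27*l + 27) + y*(96*l^2 - 81*l - 177) + 136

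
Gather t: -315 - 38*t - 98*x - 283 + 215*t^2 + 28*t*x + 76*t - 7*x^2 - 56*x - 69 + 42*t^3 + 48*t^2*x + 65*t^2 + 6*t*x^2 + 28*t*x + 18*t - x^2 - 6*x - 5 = 42*t^3 + t^2*(48*x + 280) + t*(6*x^2 + 56*x + 56) - 8*x^2 - 160*x - 672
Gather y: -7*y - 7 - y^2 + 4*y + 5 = -y^2 - 3*y - 2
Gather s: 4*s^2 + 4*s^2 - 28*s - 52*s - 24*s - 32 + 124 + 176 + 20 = 8*s^2 - 104*s + 288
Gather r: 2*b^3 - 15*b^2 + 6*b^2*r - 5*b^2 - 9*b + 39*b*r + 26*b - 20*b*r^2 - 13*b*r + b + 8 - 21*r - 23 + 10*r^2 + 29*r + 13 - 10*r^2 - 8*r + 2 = 2*b^3 - 20*b^2 - 20*b*r^2 + 18*b + r*(6*b^2 + 26*b)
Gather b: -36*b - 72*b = -108*b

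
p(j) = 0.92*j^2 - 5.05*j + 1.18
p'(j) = 1.84*j - 5.05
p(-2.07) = 15.58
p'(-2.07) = -8.86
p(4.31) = -3.50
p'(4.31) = 2.88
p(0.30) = -0.25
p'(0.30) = -4.50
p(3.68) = -4.94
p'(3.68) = 1.72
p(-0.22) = 2.34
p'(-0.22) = -5.45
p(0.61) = -1.56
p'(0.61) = -3.93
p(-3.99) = 35.98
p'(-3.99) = -12.39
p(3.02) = -5.68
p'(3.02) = 0.51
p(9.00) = 30.25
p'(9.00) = 11.51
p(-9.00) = 121.15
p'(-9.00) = -21.61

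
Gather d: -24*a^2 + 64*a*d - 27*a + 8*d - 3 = -24*a^2 - 27*a + d*(64*a + 8) - 3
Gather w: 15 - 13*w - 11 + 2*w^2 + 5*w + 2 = 2*w^2 - 8*w + 6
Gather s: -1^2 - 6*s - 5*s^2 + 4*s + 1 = -5*s^2 - 2*s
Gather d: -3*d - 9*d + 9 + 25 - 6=28 - 12*d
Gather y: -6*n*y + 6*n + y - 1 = 6*n + y*(1 - 6*n) - 1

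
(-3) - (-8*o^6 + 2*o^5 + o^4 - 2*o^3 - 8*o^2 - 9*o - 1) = 8*o^6 - 2*o^5 - o^4 + 2*o^3 + 8*o^2 + 9*o - 2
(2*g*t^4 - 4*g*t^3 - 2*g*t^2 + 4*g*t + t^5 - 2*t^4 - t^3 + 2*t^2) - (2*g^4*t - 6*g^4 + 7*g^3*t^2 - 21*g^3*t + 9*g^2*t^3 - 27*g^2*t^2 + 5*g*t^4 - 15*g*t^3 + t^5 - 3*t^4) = -2*g^4*t + 6*g^4 - 7*g^3*t^2 + 21*g^3*t - 9*g^2*t^3 + 27*g^2*t^2 - 3*g*t^4 + 11*g*t^3 - 2*g*t^2 + 4*g*t + t^4 - t^3 + 2*t^2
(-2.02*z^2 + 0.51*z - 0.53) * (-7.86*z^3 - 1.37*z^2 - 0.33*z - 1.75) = 15.8772*z^5 - 1.2412*z^4 + 4.1337*z^3 + 4.0928*z^2 - 0.7176*z + 0.9275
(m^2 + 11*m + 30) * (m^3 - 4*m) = m^5 + 11*m^4 + 26*m^3 - 44*m^2 - 120*m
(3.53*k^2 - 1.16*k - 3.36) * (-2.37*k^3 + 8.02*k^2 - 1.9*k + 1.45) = -8.3661*k^5 + 31.0598*k^4 - 8.047*k^3 - 19.6247*k^2 + 4.702*k - 4.872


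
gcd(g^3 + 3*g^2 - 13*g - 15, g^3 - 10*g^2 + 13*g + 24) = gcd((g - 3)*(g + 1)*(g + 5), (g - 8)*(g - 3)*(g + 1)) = g^2 - 2*g - 3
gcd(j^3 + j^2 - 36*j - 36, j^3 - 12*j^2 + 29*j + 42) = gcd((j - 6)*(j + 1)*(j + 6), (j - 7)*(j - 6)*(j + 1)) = j^2 - 5*j - 6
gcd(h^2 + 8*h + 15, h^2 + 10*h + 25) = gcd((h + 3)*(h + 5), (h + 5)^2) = h + 5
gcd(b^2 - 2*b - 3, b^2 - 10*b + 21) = b - 3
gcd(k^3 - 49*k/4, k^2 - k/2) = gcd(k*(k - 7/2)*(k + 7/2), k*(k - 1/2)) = k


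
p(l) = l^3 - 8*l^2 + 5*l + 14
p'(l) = 3*l^2 - 16*l + 5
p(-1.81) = -27.19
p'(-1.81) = 43.79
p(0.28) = 14.79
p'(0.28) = 0.76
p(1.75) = 3.61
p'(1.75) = -13.81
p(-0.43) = 10.29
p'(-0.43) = 12.43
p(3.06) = -16.96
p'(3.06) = -15.87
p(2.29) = -4.49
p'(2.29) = -15.91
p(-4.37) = -244.08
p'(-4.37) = 132.21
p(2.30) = -4.65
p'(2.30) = -15.93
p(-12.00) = -2926.00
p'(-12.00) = 629.00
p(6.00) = -28.00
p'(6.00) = 17.00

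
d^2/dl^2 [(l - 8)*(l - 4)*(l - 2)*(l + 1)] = 12*l^2 - 78*l + 84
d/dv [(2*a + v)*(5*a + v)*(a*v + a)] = a*(10*a^2 + 14*a*v + 7*a + 3*v^2 + 2*v)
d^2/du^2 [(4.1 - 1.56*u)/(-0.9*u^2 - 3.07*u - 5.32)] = ((1.56*u - 4.1)*(1.8*u + 3.07)*(3.6*u + 6.14) - (8.424*u + 2.1984)*(0.9*u^2 + 3.07*u + 5.32))/(0.9*u^2 + 3.07*u + 5.32)^3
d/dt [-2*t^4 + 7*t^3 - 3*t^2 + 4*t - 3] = -8*t^3 + 21*t^2 - 6*t + 4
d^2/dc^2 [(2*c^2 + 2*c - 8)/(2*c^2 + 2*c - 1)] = 84*(-2*c^2 - 2*c - 1)/(8*c^6 + 24*c^5 + 12*c^4 - 16*c^3 - 6*c^2 + 6*c - 1)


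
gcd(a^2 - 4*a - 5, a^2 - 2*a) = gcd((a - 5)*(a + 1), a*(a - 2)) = 1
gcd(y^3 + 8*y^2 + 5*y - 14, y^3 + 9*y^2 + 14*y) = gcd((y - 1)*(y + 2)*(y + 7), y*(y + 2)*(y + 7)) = y^2 + 9*y + 14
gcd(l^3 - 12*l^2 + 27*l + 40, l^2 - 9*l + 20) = l - 5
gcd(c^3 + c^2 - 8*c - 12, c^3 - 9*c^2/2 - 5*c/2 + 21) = c^2 - c - 6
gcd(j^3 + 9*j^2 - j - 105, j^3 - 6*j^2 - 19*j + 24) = 1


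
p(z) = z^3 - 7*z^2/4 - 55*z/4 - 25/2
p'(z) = 3*z^2 - 7*z/2 - 55/4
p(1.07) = -27.99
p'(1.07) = -14.06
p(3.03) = -42.41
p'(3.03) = 3.19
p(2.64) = -42.60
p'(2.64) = -2.08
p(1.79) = -36.98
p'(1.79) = -10.40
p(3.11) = -42.11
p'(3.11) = 4.38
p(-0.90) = -2.27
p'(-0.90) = -8.17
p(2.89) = -42.72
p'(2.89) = 1.19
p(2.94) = -42.64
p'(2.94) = 1.89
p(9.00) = 451.00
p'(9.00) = 197.75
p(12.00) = 1298.50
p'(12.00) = 376.25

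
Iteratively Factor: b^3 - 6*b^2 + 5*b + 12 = (b + 1)*(b^2 - 7*b + 12) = (b - 3)*(b + 1)*(b - 4)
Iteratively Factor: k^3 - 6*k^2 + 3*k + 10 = (k - 2)*(k^2 - 4*k - 5) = (k - 5)*(k - 2)*(k + 1)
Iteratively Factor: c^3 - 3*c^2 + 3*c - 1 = (c - 1)*(c^2 - 2*c + 1) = (c - 1)^2*(c - 1)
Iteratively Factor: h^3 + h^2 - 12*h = (h + 4)*(h^2 - 3*h) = h*(h + 4)*(h - 3)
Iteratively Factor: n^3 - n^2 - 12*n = (n - 4)*(n^2 + 3*n) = n*(n - 4)*(n + 3)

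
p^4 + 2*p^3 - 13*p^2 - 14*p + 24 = (p - 3)*(p - 1)*(p + 2)*(p + 4)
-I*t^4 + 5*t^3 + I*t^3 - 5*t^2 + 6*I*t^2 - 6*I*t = t*(t + 2*I)*(t + 3*I)*(-I*t + I)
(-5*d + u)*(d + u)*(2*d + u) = -10*d^3 - 13*d^2*u - 2*d*u^2 + u^3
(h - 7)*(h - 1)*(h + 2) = h^3 - 6*h^2 - 9*h + 14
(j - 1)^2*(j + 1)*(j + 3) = j^4 + 2*j^3 - 4*j^2 - 2*j + 3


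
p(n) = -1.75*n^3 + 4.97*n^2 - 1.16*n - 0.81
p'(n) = -5.25*n^2 + 9.94*n - 1.16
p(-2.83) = 81.94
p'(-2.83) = -71.34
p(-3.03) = 97.02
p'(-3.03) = -79.48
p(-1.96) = 33.73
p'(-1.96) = -40.81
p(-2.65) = 69.73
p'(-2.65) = -64.37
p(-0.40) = 0.56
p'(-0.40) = -5.98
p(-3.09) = 101.86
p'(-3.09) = -82.00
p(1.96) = 2.83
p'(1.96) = -1.85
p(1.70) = 2.98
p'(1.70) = 0.57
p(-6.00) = 563.07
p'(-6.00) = -249.80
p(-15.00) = 7041.09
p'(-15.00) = -1331.51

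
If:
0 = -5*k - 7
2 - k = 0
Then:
No Solution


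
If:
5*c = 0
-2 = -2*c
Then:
No Solution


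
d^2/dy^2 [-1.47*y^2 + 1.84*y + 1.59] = -2.94000000000000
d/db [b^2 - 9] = 2*b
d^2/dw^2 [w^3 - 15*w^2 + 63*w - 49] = 6*w - 30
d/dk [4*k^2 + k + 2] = 8*k + 1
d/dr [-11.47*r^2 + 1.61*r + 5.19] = 1.61 - 22.94*r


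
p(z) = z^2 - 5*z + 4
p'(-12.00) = -29.00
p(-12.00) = 208.00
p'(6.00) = 7.00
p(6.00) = 10.00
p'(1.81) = -1.38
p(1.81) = -1.77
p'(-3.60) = -12.20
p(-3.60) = 34.96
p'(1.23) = -2.54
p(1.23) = -0.64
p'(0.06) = -4.88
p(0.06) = 3.70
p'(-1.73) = -8.46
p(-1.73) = 15.64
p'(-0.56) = -6.12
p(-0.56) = 7.11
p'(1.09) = -2.82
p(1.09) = -0.26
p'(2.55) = 0.10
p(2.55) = -2.25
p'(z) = 2*z - 5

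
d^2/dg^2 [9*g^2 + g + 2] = 18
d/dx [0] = 0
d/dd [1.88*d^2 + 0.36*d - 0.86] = 3.76*d + 0.36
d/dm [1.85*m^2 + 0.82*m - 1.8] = 3.7*m + 0.82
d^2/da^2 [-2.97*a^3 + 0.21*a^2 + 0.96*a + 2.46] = 0.42 - 17.82*a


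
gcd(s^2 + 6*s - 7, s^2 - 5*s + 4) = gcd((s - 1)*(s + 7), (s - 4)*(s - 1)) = s - 1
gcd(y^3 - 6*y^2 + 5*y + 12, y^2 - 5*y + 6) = y - 3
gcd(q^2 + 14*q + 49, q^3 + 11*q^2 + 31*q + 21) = q + 7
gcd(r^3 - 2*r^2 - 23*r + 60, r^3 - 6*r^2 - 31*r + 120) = r^2 + 2*r - 15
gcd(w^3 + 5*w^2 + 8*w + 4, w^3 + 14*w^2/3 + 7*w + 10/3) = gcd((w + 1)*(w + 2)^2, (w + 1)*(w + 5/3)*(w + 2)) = w^2 + 3*w + 2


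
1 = 1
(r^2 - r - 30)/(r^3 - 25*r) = (r - 6)/(r*(r - 5))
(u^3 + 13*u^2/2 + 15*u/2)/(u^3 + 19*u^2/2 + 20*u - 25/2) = u*(2*u + 3)/(2*u^2 + 9*u - 5)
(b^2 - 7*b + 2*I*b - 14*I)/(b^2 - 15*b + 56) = (b + 2*I)/(b - 8)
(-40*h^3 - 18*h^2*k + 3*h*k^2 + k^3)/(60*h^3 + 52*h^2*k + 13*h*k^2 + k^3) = (-4*h + k)/(6*h + k)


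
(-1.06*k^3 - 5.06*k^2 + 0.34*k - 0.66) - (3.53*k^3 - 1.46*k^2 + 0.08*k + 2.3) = -4.59*k^3 - 3.6*k^2 + 0.26*k - 2.96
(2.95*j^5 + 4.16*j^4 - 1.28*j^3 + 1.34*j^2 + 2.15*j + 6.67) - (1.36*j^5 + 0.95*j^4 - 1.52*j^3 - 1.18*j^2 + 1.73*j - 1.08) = 1.59*j^5 + 3.21*j^4 + 0.24*j^3 + 2.52*j^2 + 0.42*j + 7.75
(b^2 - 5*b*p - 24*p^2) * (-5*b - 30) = -5*b^3 + 25*b^2*p - 30*b^2 + 120*b*p^2 + 150*b*p + 720*p^2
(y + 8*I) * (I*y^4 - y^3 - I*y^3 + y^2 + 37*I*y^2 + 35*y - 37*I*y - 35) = I*y^5 - 9*y^4 - I*y^4 + 9*y^3 + 29*I*y^3 - 261*y^2 - 29*I*y^2 + 261*y + 280*I*y - 280*I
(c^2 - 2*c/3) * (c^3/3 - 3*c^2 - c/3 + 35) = c^5/3 - 29*c^4/9 + 5*c^3/3 + 317*c^2/9 - 70*c/3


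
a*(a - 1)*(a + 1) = a^3 - a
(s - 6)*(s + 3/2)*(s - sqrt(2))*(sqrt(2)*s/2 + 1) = sqrt(2)*s^4/2 - 9*sqrt(2)*s^3/4 - 11*sqrt(2)*s^2/2 + 9*sqrt(2)*s/2 + 9*sqrt(2)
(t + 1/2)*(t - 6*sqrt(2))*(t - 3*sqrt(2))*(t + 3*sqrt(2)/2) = t^4 - 15*sqrt(2)*t^3/2 + t^3/2 - 15*sqrt(2)*t^2/4 + 9*t^2 + 9*t/2 + 54*sqrt(2)*t + 27*sqrt(2)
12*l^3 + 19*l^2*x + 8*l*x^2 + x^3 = (l + x)*(3*l + x)*(4*l + x)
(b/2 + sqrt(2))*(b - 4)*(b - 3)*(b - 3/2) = b^4/2 - 17*b^3/4 + sqrt(2)*b^3 - 17*sqrt(2)*b^2/2 + 45*b^2/4 - 9*b + 45*sqrt(2)*b/2 - 18*sqrt(2)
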